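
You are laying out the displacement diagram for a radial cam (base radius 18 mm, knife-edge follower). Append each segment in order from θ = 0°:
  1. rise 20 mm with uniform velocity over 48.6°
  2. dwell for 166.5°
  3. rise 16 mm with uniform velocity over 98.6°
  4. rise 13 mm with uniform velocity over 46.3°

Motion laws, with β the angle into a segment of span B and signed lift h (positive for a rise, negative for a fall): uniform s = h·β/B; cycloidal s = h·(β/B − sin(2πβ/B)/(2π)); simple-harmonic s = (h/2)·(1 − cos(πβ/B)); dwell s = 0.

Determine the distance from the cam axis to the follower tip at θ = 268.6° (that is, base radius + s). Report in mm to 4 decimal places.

seg 1 [0°–48.6°] uniform, h=20: full span → s += 20 → s = 20.0000
seg 2 [48.6°–215.1°] dwell: s stays 20.0000
seg 3 [215.1°–313.7°] uniform, h=16: θ=268.6° here. β=53.5, B=98.6. 16·53.5/98.6 = 8.6815 → s = 28.6815
radial distance = base radius + s = 18 + 28.6815 = 46.6815

46.6815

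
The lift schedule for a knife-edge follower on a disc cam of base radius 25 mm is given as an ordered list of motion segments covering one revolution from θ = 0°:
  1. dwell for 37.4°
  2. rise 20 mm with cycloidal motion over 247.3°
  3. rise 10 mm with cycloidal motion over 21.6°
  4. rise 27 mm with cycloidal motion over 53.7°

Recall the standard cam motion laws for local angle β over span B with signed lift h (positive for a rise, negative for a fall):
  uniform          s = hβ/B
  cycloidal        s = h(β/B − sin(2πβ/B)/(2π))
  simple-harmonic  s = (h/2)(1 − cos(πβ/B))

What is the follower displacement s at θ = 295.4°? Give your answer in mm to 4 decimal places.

seg 1 [0°–37.4°] dwell: s stays 0.0000
seg 2 [37.4°–284.7°] cycloidal, h=20: full span → s += 20 → s = 20.0000
seg 3 [284.7°–306.3°] cycloidal, h=10: θ=295.4° here. β=10.7, B=21.6. 10·(0.4954 − sin(2π·0.4954)/(2π)) = 4.9074 → s = 24.9074

24.9074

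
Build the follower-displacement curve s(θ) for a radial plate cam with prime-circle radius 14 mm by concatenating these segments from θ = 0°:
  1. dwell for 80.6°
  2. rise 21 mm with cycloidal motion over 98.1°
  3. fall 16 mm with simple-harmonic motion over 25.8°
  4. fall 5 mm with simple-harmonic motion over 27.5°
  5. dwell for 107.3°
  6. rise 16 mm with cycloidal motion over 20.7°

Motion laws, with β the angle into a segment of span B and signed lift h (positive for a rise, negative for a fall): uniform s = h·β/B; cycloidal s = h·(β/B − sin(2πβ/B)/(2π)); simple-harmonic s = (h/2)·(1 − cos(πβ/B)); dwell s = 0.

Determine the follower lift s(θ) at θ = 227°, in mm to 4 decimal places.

seg 1 [0°–80.6°] dwell: s stays 0.0000
seg 2 [80.6°–178.7°] cycloidal, h=21: full span → s += 21 → s = 21.0000
seg 3 [178.7°–204.5°] simple-harmonic, h=-16: full span → s += -16 → s = 5.0000
seg 4 [204.5°–232°] simple-harmonic, h=-5: θ=227° here. β=22.5, B=27.5. -5/2·(1 − cos(π·0.8182)) = -4.6031 → s = 0.3969

0.3969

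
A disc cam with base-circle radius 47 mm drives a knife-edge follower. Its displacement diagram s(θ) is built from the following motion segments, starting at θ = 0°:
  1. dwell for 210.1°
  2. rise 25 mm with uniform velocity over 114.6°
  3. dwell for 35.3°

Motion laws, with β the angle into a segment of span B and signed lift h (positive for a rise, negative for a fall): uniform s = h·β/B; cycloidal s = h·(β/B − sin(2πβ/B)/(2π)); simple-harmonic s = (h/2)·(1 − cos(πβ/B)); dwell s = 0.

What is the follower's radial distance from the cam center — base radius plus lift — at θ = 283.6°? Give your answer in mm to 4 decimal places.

seg 1 [0°–210.1°] dwell: s stays 0.0000
seg 2 [210.1°–324.7°] uniform, h=25: θ=283.6° here. β=73.5, B=114.6. 25·73.5/114.6 = 16.0340 → s = 16.0340
radial distance = base radius + s = 47 + 16.0340 = 63.0340

63.0340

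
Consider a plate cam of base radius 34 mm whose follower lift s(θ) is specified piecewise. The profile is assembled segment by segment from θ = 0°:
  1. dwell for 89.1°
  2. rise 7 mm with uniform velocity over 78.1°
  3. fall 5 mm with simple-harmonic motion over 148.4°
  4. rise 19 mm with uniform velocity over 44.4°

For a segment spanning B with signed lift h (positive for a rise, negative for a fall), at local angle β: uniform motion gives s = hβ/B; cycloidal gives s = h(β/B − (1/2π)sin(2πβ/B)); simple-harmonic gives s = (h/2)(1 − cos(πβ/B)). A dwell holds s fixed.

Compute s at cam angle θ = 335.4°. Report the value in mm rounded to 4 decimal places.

seg 1 [0°–89.1°] dwell: s stays 0.0000
seg 2 [89.1°–167.2°] uniform, h=7: full span → s += 7 → s = 7.0000
seg 3 [167.2°–315.6°] simple-harmonic, h=-5: full span → s += -5 → s = 2.0000
seg 4 [315.6°–360°] uniform, h=19: θ=335.4° here. β=19.8, B=44.4. 19·19.8/44.4 = 8.4730 → s = 10.4730

10.4730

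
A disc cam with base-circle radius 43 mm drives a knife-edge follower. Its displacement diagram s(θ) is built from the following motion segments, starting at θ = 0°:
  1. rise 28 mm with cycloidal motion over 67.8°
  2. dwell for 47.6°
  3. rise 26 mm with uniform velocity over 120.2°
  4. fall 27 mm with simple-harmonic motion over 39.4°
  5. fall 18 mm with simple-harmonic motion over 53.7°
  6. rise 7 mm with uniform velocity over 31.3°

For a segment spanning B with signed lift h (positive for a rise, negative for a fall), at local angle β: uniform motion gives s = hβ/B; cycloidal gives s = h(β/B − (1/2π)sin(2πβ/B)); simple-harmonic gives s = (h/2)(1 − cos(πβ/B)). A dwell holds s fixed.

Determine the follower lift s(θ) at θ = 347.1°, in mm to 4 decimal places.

seg 1 [0°–67.8°] cycloidal, h=28: full span → s += 28 → s = 28.0000
seg 2 [67.8°–115.4°] dwell: s stays 28.0000
seg 3 [115.4°–235.6°] uniform, h=26: full span → s += 26 → s = 54.0000
seg 4 [235.6°–275°] simple-harmonic, h=-27: full span → s += -27 → s = 27.0000
seg 5 [275°–328.7°] simple-harmonic, h=-18: full span → s += -18 → s = 9.0000
seg 6 [328.7°–360°] uniform, h=7: θ=347.1° here. β=18.4, B=31.3. 7·18.4/31.3 = 4.1150 → s = 13.1150

13.1150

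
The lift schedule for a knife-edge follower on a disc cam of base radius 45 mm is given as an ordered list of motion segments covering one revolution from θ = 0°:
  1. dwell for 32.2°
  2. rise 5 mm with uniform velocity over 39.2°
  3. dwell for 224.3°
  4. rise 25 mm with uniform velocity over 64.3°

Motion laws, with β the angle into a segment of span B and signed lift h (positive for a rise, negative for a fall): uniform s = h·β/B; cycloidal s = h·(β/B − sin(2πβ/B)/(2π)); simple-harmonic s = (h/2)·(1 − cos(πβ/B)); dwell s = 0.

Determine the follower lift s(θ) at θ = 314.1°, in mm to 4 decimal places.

seg 1 [0°–32.2°] dwell: s stays 0.0000
seg 2 [32.2°–71.4°] uniform, h=5: full span → s += 5 → s = 5.0000
seg 3 [71.4°–295.7°] dwell: s stays 5.0000
seg 4 [295.7°–360°] uniform, h=25: θ=314.1° here. β=18.4, B=64.3. 25·18.4/64.3 = 7.1540 → s = 12.1540

12.1540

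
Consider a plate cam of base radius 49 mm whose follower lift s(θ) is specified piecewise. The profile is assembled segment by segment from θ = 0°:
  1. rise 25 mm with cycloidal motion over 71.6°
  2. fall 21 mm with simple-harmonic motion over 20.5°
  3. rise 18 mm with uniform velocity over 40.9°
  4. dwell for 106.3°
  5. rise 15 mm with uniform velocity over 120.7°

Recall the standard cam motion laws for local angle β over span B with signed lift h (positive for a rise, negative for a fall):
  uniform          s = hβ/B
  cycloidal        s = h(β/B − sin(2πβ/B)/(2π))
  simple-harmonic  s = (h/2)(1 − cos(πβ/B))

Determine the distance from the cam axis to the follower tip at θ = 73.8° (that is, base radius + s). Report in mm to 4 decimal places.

seg 1 [0°–71.6°] cycloidal, h=25: full span → s += 25 → s = 25.0000
seg 2 [71.6°–92.1°] simple-harmonic, h=-21: θ=73.8° here. β=2.2, B=20.5. -21/2·(1 − cos(π·0.1073)) = -0.5911 → s = 24.4089
radial distance = base radius + s = 49 + 24.4089 = 73.4089

73.4089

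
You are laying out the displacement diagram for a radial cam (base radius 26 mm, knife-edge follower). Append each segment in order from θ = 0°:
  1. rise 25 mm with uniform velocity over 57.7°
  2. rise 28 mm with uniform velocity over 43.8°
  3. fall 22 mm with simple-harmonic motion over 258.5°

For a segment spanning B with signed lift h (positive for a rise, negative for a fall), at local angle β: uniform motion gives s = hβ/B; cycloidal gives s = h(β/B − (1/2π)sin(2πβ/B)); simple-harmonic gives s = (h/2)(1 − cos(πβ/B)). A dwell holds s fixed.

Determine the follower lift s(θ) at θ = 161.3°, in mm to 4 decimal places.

seg 1 [0°–57.7°] uniform, h=25: full span → s += 25 → s = 25.0000
seg 2 [57.7°–101.5°] uniform, h=28: full span → s += 28 → s = 53.0000
seg 3 [101.5°–360°] simple-harmonic, h=-22: θ=161.3° here. β=59.8, B=258.5. -22/2·(1 − cos(π·0.2313)) = -2.7794 → s = 50.2206

50.2206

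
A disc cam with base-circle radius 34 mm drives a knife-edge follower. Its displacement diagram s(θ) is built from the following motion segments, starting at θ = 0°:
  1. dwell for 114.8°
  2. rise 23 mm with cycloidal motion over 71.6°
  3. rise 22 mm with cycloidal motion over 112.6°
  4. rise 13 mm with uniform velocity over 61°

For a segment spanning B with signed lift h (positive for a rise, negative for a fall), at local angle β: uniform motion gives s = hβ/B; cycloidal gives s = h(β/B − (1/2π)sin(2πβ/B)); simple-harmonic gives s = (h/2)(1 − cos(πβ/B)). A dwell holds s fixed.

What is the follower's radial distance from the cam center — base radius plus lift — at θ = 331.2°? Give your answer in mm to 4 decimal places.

seg 1 [0°–114.8°] dwell: s stays 0.0000
seg 2 [114.8°–186.4°] cycloidal, h=23: full span → s += 23 → s = 23.0000
seg 3 [186.4°–299°] cycloidal, h=22: full span → s += 22 → s = 45.0000
seg 4 [299°–360°] uniform, h=13: θ=331.2° here. β=32.2, B=61. 13·32.2/61 = 6.8623 → s = 51.8623
radial distance = base radius + s = 34 + 51.8623 = 85.8623

85.8623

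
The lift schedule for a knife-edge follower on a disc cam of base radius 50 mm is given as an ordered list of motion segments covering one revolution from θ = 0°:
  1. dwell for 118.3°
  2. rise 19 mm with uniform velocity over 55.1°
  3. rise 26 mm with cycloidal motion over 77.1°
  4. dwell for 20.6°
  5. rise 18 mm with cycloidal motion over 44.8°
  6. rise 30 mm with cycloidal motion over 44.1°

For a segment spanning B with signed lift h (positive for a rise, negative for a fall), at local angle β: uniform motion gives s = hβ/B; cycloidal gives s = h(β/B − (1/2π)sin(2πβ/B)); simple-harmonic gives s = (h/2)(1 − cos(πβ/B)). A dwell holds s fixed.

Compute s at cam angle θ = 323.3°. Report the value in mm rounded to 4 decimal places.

seg 1 [0°–118.3°] dwell: s stays 0.0000
seg 2 [118.3°–173.4°] uniform, h=19: full span → s += 19 → s = 19.0000
seg 3 [173.4°–250.5°] cycloidal, h=26: full span → s += 26 → s = 45.0000
seg 4 [250.5°–271.1°] dwell: s stays 45.0000
seg 5 [271.1°–315.9°] cycloidal, h=18: full span → s += 18 → s = 63.0000
seg 6 [315.9°–360°] cycloidal, h=30: θ=323.3° here. β=7.4, B=44.1. 30·(0.1678 − sin(2π·0.1678)/(2π)) = 0.8821 → s = 63.8821

63.8821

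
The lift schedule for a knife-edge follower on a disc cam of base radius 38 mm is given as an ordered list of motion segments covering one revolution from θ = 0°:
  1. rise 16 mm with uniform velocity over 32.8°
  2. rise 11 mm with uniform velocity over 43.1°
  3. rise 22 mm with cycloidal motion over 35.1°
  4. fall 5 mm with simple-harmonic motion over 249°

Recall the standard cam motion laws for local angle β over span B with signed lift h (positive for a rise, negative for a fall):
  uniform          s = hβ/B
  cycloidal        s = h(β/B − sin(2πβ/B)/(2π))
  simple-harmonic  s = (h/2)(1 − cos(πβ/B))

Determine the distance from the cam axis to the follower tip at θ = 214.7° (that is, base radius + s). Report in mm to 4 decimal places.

seg 1 [0°–32.8°] uniform, h=16: full span → s += 16 → s = 16.0000
seg 2 [32.8°–75.9°] uniform, h=11: full span → s += 11 → s = 27.0000
seg 3 [75.9°–111°] cycloidal, h=22: full span → s += 22 → s = 49.0000
seg 4 [111°–360°] simple-harmonic, h=-5: θ=214.7° here. β=103.7, B=249. -5/2·(1 − cos(π·0.4165)) = -1.8514 → s = 47.1486
radial distance = base radius + s = 38 + 47.1486 = 85.1486

85.1486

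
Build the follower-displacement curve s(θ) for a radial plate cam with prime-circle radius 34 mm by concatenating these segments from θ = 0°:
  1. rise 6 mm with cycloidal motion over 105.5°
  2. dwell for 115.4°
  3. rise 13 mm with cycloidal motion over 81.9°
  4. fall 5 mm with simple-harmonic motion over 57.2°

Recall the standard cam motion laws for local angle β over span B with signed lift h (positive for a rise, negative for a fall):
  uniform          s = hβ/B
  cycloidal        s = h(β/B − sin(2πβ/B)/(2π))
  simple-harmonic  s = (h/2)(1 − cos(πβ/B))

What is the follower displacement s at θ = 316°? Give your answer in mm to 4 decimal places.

seg 1 [0°–105.5°] cycloidal, h=6: full span → s += 6 → s = 6.0000
seg 2 [105.5°–220.9°] dwell: s stays 6.0000
seg 3 [220.9°–302.8°] cycloidal, h=13: full span → s += 13 → s = 19.0000
seg 4 [302.8°–360°] simple-harmonic, h=-5: θ=316° here. β=13.2, B=57.2. -5/2·(1 − cos(π·0.2308)) = -0.6287 → s = 18.3713

18.3713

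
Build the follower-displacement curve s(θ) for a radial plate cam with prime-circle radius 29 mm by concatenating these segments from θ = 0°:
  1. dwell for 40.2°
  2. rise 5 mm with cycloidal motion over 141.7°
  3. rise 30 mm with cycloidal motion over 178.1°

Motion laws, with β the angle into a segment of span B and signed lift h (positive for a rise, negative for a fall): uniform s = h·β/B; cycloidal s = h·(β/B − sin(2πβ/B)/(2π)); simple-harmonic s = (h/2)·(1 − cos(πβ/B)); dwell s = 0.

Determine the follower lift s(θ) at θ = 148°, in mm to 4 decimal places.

seg 1 [0°–40.2°] dwell: s stays 0.0000
seg 2 [40.2°–181.9°] cycloidal, h=5: θ=148° here. β=107.8, B=141.7. 5·(0.7608 − sin(2π·0.7608)/(2π)) = 4.5978 → s = 4.5978

4.5978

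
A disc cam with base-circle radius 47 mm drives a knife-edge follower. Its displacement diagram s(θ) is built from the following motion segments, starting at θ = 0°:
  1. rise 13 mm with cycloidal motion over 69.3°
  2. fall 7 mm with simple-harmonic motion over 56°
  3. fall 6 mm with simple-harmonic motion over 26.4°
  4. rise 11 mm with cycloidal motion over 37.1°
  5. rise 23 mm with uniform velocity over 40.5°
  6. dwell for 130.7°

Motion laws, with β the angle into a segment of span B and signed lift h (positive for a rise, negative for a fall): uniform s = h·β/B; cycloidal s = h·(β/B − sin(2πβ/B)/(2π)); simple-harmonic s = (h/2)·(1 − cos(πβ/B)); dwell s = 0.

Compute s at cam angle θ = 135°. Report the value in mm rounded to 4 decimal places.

seg 1 [0°–69.3°] cycloidal, h=13: full span → s += 13 → s = 13.0000
seg 2 [69.3°–125.3°] simple-harmonic, h=-7: full span → s += -7 → s = 6.0000
seg 3 [125.3°–151.7°] simple-harmonic, h=-6: θ=135° here. β=9.7, B=26.4. -6/2·(1 − cos(π·0.3674)) = -1.7863 → s = 4.2137

4.2137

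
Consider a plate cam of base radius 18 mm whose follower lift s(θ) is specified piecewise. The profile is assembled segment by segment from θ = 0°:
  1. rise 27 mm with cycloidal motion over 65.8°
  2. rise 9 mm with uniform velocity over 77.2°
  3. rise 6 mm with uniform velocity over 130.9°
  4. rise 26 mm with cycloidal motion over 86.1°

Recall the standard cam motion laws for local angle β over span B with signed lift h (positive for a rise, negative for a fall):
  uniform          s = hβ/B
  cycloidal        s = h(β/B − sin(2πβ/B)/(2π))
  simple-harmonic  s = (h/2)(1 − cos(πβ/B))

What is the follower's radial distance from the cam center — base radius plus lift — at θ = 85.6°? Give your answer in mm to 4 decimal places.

seg 1 [0°–65.8°] cycloidal, h=27: full span → s += 27 → s = 27.0000
seg 2 [65.8°–143°] uniform, h=9: θ=85.6° here. β=19.8, B=77.2. 9·19.8/77.2 = 2.3083 → s = 29.3083
radial distance = base radius + s = 18 + 29.3083 = 47.3083

47.3083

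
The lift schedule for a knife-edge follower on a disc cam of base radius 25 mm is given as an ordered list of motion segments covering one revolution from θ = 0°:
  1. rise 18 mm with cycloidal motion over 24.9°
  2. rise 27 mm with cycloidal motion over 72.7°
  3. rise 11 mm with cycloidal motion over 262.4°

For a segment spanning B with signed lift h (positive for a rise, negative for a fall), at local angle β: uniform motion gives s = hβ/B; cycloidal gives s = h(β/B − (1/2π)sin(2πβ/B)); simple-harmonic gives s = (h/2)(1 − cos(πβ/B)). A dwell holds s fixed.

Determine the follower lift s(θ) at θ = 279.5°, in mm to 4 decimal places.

seg 1 [0°–24.9°] cycloidal, h=18: full span → s += 18 → s = 18.0000
seg 2 [24.9°–97.6°] cycloidal, h=27: full span → s += 27 → s = 45.0000
seg 3 [97.6°–360°] cycloidal, h=11: θ=279.5° here. β=181.9, B=262.4. 11·(0.6932 − sin(2π·0.6932)/(2π)) = 9.2658 → s = 54.2658

54.2658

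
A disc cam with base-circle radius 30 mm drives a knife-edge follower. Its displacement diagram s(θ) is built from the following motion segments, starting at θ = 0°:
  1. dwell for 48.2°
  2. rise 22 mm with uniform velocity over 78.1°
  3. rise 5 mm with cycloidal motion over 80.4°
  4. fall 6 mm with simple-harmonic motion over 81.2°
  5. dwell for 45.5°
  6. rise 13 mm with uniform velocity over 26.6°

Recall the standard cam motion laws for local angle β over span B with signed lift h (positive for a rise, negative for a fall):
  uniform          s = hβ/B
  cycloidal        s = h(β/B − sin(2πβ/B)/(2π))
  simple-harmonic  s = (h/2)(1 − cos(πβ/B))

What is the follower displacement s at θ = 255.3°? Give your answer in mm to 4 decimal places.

seg 1 [0°–48.2°] dwell: s stays 0.0000
seg 2 [48.2°–126.3°] uniform, h=22: full span → s += 22 → s = 22.0000
seg 3 [126.3°–206.7°] cycloidal, h=5: full span → s += 5 → s = 27.0000
seg 4 [206.7°–287.9°] simple-harmonic, h=-6: θ=255.3° here. β=48.6, B=81.2. -6/2·(1 − cos(π·0.5985)) = -3.9138 → s = 23.0862

23.0862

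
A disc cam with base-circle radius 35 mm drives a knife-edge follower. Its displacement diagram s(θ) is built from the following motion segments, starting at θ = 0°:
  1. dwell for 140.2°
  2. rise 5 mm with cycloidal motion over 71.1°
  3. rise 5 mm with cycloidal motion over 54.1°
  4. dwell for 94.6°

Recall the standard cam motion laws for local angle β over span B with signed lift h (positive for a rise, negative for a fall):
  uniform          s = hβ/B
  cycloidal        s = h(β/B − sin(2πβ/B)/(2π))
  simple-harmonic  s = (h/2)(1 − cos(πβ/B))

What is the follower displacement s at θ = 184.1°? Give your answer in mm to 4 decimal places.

seg 1 [0°–140.2°] dwell: s stays 0.0000
seg 2 [140.2°–211.3°] cycloidal, h=5: θ=184.1° here. β=43.9, B=71.1. 5·(0.6174 − sin(2π·0.6174)/(2π)) = 3.6225 → s = 3.6225

3.6225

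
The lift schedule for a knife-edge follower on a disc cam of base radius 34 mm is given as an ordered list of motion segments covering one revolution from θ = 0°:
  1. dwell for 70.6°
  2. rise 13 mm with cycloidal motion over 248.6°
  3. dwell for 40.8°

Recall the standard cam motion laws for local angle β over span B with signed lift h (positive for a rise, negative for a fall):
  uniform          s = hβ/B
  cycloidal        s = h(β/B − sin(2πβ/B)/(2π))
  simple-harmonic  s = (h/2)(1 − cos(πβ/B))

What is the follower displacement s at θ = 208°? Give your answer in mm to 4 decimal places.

seg 1 [0°–70.6°] dwell: s stays 0.0000
seg 2 [70.6°–319.2°] cycloidal, h=13: θ=208° here. β=137.4, B=248.6. 13·(0.5527 − sin(2π·0.5527)/(2π)) = 7.8576 → s = 7.8576

7.8576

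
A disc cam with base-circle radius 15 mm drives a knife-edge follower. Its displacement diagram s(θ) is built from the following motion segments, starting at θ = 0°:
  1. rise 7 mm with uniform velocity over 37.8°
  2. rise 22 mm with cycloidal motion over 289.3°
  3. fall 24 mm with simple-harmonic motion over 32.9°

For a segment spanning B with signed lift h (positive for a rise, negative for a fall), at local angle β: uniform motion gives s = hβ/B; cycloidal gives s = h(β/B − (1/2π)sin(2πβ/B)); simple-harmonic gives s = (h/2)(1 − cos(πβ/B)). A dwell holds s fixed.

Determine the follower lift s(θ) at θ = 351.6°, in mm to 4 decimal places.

seg 1 [0°–37.8°] uniform, h=7: full span → s += 7 → s = 7.0000
seg 2 [37.8°–327.1°] cycloidal, h=22: full span → s += 22 → s = 29.0000
seg 3 [327.1°–360°] simple-harmonic, h=-24: θ=351.6° here. β=24.5, B=32.9. -24/2·(1 − cos(π·0.7447)) = -20.3423 → s = 8.6577

8.6577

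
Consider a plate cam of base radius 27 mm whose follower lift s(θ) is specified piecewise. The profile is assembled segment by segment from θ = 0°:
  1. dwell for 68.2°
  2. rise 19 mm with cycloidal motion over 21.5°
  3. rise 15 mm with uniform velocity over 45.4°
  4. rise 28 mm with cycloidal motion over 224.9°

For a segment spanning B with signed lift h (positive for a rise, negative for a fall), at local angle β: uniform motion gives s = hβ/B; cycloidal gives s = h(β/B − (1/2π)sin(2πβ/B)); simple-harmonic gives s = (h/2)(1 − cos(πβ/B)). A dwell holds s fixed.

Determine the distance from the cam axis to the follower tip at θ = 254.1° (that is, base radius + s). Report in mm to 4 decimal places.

seg 1 [0°–68.2°] dwell: s stays 0.0000
seg 2 [68.2°–89.7°] cycloidal, h=19: full span → s += 19 → s = 19.0000
seg 3 [89.7°–135.1°] uniform, h=15: full span → s += 15 → s = 34.0000
seg 4 [135.1°–360°] cycloidal, h=28: θ=254.1° here. β=119, B=224.9. 28·(0.5291 − sin(2π·0.5291)/(2π)) = 15.6264 → s = 49.6264
radial distance = base radius + s = 27 + 49.6264 = 76.6264

76.6264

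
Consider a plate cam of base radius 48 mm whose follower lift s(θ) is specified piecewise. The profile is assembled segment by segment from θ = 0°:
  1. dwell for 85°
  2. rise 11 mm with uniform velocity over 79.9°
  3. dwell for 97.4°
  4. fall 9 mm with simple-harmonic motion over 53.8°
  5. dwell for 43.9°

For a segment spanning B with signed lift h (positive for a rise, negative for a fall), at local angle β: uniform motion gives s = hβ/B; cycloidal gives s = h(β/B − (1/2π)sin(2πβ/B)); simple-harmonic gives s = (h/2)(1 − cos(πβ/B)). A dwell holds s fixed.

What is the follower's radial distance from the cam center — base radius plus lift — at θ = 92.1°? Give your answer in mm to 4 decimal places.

seg 1 [0°–85°] dwell: s stays 0.0000
seg 2 [85°–164.9°] uniform, h=11: θ=92.1° here. β=7.1, B=79.9. 11·7.1/79.9 = 0.9775 → s = 0.9775
radial distance = base radius + s = 48 + 0.9775 = 48.9775

48.9775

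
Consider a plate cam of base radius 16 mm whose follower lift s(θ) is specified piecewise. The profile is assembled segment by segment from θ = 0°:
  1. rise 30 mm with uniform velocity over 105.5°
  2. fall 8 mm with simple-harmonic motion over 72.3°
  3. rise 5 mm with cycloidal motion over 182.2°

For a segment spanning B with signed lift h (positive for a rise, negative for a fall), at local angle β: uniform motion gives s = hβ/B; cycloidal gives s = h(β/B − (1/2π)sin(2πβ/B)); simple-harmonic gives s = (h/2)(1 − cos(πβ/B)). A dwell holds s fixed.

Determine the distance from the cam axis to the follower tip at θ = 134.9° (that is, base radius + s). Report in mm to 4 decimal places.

seg 1 [0°–105.5°] uniform, h=30: full span → s += 30 → s = 30.0000
seg 2 [105.5°–177.8°] simple-harmonic, h=-8: θ=134.9° here. β=29.4, B=72.3. -8/2·(1 − cos(π·0.4066)) = -2.8435 → s = 27.1565
radial distance = base radius + s = 16 + 27.1565 = 43.1565

43.1565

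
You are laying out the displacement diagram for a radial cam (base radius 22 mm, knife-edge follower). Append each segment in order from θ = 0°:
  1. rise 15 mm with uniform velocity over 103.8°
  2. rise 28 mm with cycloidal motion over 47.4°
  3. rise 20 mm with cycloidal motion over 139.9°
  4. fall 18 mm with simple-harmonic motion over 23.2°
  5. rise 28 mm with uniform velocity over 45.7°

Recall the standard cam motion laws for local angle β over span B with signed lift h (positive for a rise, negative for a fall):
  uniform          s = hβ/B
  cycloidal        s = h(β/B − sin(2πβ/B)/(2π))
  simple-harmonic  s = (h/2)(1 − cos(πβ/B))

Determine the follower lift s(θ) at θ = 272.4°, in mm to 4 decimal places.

seg 1 [0°–103.8°] uniform, h=15: full span → s += 15 → s = 15.0000
seg 2 [103.8°–151.2°] cycloidal, h=28: full span → s += 28 → s = 43.0000
seg 3 [151.2°–291.1°] cycloidal, h=20: θ=272.4° here. β=121.2, B=139.9. 20·(0.8663 − sin(2π·0.8663)/(2π)) = 19.6966 → s = 62.6966

62.6966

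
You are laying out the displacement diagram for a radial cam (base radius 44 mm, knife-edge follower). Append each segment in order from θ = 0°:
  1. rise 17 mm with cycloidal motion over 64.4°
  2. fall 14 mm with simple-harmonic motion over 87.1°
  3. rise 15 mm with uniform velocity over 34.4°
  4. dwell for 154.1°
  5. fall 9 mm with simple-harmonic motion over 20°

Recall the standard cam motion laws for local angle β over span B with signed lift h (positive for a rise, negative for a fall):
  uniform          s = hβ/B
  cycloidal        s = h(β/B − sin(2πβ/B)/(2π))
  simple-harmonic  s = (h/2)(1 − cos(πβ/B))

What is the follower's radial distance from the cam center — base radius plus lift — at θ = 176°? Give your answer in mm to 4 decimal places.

seg 1 [0°–64.4°] cycloidal, h=17: full span → s += 17 → s = 17.0000
seg 2 [64.4°–151.5°] simple-harmonic, h=-14: full span → s += -14 → s = 3.0000
seg 3 [151.5°–185.9°] uniform, h=15: θ=176° here. β=24.5, B=34.4. 15·24.5/34.4 = 10.6831 → s = 13.6831
radial distance = base radius + s = 44 + 13.6831 = 57.6831

57.6831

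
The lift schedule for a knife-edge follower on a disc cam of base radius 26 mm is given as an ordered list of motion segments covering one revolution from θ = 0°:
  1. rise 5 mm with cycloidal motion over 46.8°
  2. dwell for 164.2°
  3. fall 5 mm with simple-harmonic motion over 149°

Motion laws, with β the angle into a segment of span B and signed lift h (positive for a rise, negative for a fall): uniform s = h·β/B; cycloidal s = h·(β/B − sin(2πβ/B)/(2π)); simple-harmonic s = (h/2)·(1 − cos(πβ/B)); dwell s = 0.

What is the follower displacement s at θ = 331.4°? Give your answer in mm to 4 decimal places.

seg 1 [0°–46.8°] cycloidal, h=5: full span → s += 5 → s = 5.0000
seg 2 [46.8°–211°] dwell: s stays 5.0000
seg 3 [211°–360°] simple-harmonic, h=-5: θ=331.4° here. β=120.4, B=149. -5/2·(1 − cos(π·0.8081)) = -4.5591 → s = 0.4409

0.4409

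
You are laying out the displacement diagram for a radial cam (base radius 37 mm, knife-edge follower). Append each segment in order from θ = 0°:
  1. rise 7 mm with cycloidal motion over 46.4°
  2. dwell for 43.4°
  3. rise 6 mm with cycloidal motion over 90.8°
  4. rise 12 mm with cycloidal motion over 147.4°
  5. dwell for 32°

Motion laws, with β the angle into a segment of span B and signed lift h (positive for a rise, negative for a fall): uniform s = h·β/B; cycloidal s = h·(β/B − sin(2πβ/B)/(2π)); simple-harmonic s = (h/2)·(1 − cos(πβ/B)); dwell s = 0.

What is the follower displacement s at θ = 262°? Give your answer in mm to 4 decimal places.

seg 1 [0°–46.4°] cycloidal, h=7: full span → s += 7 → s = 7.0000
seg 2 [46.4°–89.8°] dwell: s stays 7.0000
seg 3 [89.8°–180.6°] cycloidal, h=6: full span → s += 6 → s = 13.0000
seg 4 [180.6°–328°] cycloidal, h=12: θ=262° here. β=81.4, B=147.4. 12·(0.5522 − sin(2π·0.5522)/(2π)) = 7.2425 → s = 20.2425

20.2425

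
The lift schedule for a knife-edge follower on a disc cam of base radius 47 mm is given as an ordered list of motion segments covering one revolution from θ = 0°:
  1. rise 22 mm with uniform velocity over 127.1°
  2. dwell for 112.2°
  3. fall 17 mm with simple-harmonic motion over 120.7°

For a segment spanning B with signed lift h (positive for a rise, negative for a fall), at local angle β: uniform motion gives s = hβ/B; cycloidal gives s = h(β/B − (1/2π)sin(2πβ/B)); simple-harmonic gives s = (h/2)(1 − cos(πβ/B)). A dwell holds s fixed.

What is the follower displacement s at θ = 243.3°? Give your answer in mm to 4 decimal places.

seg 1 [0°–127.1°] uniform, h=22: full span → s += 22 → s = 22.0000
seg 2 [127.1°–239.3°] dwell: s stays 22.0000
seg 3 [239.3°–360°] simple-harmonic, h=-17: θ=243.3° here. β=4, B=120.7. -17/2·(1 − cos(π·0.0331)) = -0.0460 → s = 21.9540

21.9540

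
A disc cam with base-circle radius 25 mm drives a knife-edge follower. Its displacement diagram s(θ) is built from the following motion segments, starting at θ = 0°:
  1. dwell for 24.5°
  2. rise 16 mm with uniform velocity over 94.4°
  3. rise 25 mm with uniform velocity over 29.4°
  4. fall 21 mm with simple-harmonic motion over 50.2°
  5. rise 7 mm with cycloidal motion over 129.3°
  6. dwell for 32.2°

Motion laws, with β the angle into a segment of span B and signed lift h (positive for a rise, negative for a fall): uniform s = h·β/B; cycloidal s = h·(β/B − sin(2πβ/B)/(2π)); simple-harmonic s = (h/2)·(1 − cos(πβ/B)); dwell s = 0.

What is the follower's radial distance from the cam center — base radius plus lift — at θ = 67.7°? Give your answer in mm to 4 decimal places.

seg 1 [0°–24.5°] dwell: s stays 0.0000
seg 2 [24.5°–118.9°] uniform, h=16: θ=67.7° here. β=43.2, B=94.4. 16·43.2/94.4 = 7.3220 → s = 7.3220
radial distance = base radius + s = 25 + 7.3220 = 32.3220

32.3220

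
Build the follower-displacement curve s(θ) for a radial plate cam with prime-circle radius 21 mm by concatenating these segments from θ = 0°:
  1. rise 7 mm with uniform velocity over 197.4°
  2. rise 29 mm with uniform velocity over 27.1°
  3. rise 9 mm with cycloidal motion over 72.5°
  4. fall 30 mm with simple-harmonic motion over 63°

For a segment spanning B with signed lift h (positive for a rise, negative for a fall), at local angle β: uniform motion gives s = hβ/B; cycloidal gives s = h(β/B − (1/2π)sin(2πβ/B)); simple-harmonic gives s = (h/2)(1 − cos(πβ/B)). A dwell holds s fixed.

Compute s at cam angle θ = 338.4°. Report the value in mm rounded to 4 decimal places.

seg 1 [0°–197.4°] uniform, h=7: full span → s += 7 → s = 7.0000
seg 2 [197.4°–224.5°] uniform, h=29: full span → s += 29 → s = 36.0000
seg 3 [224.5°–297°] cycloidal, h=9: full span → s += 9 → s = 45.0000
seg 4 [297°–360°] simple-harmonic, h=-30: θ=338.4° here. β=41.4, B=63. -30/2·(1 − cos(π·0.6571)) = -22.1080 → s = 22.8920

22.8920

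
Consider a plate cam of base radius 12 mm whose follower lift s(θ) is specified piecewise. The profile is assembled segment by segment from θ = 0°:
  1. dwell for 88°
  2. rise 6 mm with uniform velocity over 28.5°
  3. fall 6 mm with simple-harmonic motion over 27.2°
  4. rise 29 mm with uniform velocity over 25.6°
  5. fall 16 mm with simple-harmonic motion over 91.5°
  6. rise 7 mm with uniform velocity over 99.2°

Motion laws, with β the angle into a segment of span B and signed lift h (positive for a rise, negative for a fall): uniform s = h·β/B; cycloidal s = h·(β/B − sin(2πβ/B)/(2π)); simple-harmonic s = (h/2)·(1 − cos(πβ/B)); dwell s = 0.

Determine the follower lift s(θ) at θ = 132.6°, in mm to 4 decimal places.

seg 1 [0°–88°] dwell: s stays 0.0000
seg 2 [88°–116.5°] uniform, h=6: full span → s += 6 → s = 6.0000
seg 3 [116.5°–143.7°] simple-harmonic, h=-6: θ=132.6° here. β=16.1, B=27.2. -6/2·(1 − cos(π·0.5919)) = -3.8543 → s = 2.1457

2.1457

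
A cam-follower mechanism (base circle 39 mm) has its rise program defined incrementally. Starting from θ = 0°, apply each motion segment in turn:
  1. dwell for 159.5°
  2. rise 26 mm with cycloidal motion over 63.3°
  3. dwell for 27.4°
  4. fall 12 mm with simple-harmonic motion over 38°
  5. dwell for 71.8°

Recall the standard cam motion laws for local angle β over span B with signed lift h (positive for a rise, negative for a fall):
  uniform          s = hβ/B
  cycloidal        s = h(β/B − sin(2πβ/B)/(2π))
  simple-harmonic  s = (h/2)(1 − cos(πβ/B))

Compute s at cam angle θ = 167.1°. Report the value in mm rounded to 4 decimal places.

seg 1 [0°–159.5°] dwell: s stays 0.0000
seg 2 [159.5°–222.8°] cycloidal, h=26: θ=167.1° here. β=7.6, B=63.3. 26·(0.1201 − sin(2π·0.1201)/(2π)) = 0.2878 → s = 0.2878

0.2878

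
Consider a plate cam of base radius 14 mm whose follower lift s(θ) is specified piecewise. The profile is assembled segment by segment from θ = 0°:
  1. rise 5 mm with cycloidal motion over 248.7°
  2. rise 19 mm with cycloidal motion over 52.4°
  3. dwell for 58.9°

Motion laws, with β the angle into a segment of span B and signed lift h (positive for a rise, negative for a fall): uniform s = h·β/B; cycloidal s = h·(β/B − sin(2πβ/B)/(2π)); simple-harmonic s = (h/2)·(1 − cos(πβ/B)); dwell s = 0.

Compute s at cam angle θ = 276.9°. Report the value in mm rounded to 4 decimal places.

seg 1 [0°–248.7°] cycloidal, h=5: full span → s += 5 → s = 5.0000
seg 2 [248.7°–301.1°] cycloidal, h=19: θ=276.9° here. β=28.2, B=52.4. 19·(0.5382 − sin(2π·0.5382)/(2π)) = 10.9435 → s = 15.9435

15.9435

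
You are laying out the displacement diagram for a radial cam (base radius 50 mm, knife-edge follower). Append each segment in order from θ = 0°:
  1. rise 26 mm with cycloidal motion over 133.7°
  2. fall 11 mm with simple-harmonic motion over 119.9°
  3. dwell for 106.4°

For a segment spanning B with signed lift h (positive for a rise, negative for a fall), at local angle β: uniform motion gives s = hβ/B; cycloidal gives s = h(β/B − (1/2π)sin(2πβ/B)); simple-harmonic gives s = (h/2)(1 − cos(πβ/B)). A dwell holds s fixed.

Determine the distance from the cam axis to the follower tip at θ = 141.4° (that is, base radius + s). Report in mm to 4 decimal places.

seg 1 [0°–133.7°] cycloidal, h=26: full span → s += 26 → s = 26.0000
seg 2 [133.7°–253.6°] simple-harmonic, h=-11: θ=141.4° here. β=7.7, B=119.9. -11/2·(1 − cos(π·0.0642)) = -0.1116 → s = 25.8884
radial distance = base radius + s = 50 + 25.8884 = 75.8884

75.8884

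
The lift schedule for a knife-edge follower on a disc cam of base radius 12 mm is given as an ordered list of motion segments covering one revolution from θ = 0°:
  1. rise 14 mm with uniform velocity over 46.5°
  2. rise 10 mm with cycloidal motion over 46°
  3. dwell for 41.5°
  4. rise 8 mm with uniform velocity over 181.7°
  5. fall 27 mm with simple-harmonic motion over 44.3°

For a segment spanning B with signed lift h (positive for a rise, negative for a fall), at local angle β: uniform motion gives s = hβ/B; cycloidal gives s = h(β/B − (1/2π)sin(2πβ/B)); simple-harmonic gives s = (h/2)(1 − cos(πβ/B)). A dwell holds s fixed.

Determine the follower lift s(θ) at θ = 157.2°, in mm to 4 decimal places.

seg 1 [0°–46.5°] uniform, h=14: full span → s += 14 → s = 14.0000
seg 2 [46.5°–92.5°] cycloidal, h=10: full span → s += 10 → s = 24.0000
seg 3 [92.5°–134°] dwell: s stays 24.0000
seg 4 [134°–315.7°] uniform, h=8: θ=157.2° here. β=23.2, B=181.7. 8·23.2/181.7 = 1.0215 → s = 25.0215

25.0215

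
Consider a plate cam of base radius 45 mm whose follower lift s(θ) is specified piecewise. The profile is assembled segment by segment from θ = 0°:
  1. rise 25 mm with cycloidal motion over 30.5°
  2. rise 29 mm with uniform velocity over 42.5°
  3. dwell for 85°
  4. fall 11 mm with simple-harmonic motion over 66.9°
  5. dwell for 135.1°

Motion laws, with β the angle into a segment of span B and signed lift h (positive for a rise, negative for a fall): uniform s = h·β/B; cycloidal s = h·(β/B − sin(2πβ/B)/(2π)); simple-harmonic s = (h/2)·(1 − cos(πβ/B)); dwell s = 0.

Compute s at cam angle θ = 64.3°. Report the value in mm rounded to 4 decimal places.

seg 1 [0°–30.5°] cycloidal, h=25: full span → s += 25 → s = 25.0000
seg 2 [30.5°–73°] uniform, h=29: θ=64.3° here. β=33.8, B=42.5. 29·33.8/42.5 = 23.0635 → s = 48.0635

48.0635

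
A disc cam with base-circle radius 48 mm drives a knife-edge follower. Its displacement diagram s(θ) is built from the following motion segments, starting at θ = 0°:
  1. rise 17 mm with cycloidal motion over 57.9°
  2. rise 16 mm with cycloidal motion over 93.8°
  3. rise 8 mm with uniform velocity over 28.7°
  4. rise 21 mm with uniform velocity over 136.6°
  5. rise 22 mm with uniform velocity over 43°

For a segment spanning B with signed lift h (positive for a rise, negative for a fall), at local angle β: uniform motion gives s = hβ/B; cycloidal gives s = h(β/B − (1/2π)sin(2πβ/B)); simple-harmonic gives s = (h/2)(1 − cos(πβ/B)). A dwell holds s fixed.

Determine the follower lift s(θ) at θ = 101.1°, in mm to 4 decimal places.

seg 1 [0°–57.9°] cycloidal, h=17: full span → s += 17 → s = 17.0000
seg 2 [57.9°–151.7°] cycloidal, h=16: θ=101.1° here. β=43.2, B=93.8. 16·(0.4606 − sin(2π·0.4606)/(2π)) = 6.7442 → s = 23.7442

23.7442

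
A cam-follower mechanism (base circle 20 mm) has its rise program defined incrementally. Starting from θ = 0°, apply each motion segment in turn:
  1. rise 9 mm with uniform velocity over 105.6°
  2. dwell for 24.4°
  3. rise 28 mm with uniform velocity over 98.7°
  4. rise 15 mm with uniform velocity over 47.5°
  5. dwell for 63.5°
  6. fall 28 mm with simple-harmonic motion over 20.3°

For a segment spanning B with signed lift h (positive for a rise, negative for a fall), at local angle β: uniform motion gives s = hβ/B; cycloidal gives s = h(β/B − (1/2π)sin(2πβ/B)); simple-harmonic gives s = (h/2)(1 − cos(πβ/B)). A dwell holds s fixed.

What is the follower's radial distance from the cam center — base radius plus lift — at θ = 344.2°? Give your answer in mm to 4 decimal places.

seg 1 [0°–105.6°] uniform, h=9: full span → s += 9 → s = 9.0000
seg 2 [105.6°–130°] dwell: s stays 9.0000
seg 3 [130°–228.7°] uniform, h=28: full span → s += 28 → s = 37.0000
seg 4 [228.7°–276.2°] uniform, h=15: full span → s += 15 → s = 52.0000
seg 5 [276.2°–339.7°] dwell: s stays 52.0000
seg 6 [339.7°–360°] simple-harmonic, h=-28: θ=344.2° here. β=4.5, B=20.3. -28/2·(1 − cos(π·0.2217)) = -3.2599 → s = 48.7401
radial distance = base radius + s = 20 + 48.7401 = 68.7401

68.7401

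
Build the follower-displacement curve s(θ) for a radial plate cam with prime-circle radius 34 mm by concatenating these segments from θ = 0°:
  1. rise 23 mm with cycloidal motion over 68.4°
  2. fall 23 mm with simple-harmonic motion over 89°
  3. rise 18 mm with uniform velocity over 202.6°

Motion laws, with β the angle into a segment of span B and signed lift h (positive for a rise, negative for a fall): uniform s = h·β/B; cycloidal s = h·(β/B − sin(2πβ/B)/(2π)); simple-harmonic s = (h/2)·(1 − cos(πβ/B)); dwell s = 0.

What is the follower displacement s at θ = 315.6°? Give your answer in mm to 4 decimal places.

seg 1 [0°–68.4°] cycloidal, h=23: full span → s += 23 → s = 23.0000
seg 2 [68.4°–157.4°] simple-harmonic, h=-23: full span → s += -23 → s = 0.0000
seg 3 [157.4°–360°] uniform, h=18: θ=315.6° here. β=158.2, B=202.6. 18·158.2/202.6 = 14.0553 → s = 14.0553

14.0553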